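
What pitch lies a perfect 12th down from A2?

D1

The twelfth's letter: A down five letter names plus an octave → D.
A perfect twelfth is 19 semitones; 19 semitones down from A2 gives D1.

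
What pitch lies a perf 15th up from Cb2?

For a fifteenth the letter name doesn't change: still C, two octaves up.
Moving 24 semitones up from Cb2 (the size of a perfect fifteenth) reaches Cb4.

Cb4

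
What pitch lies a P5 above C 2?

G 2

Five letter names up from C: G.
A perfect fifth spans 7 semitones, so from C2 the target pitch is G2.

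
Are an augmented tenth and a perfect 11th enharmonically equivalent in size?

Both span 17 semitones: an augmented tenth and a perfect eleventh are the same chromatic distance.

Yes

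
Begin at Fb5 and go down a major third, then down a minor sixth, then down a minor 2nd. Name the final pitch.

Eb4

Fb5 down a major third → Dbb5 (4 semitones).
A minor sixth down from Dbb5 is Fb4.
Fb4 down a minor second → Eb4 (1 semitone).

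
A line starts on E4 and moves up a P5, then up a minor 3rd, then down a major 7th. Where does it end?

Eb4

A perfect fifth up from E4 is B4.
B4 up a minor third → D5 (3 semitones).
A major seventh down from D5 is Eb4.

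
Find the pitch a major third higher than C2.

Three letter names up from C: E.
A major third spans 4 semitones, so from C2 the target pitch is E2.

E2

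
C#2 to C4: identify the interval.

C to C is the same letter name, plus 2 octaves: a fifteenth.
C#2 to C4 spans 23 semitones — one semitone narrower than the perfect fifteenth (24) — giving a diminished fifteenth.
(Equivalently, a compound diminished octave: a diminished octave plus an octave.)

d15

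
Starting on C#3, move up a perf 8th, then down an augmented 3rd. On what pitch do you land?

A perfect octave up from C#3 is C#4.
C#4 down an augmented third → Ab3 (5 semitones).

Ab3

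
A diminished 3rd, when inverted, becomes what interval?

Interval numbers invert to sum to nine: 3 + 6 = 9, so a third inverts to a sixth.
Quality inverts too: diminished becomes augmented. That makes the inversion an augmented sixth.

augmented 6th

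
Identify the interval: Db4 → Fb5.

D to F spans three letter names (D-E-F), plus an octave: a tenth.
At 15 semitones, Db4→Fb5 falls one short of a major tenth: minor.
(Equivalently, a compound minor third: a minor third plus an octave.)

m10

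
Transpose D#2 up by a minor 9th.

E3

Counting two letter names plus an octave up from D lands on E.
A minor ninth is 13 semitones; 13 semitones up from D#2 gives E3.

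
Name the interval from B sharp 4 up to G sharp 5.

m6

B to G spans six letter names (B-C-D-E-F-G), so the interval is some kind of sixth.
At 8 semitones, B#4→G#5 falls one short of a major sixth: minor.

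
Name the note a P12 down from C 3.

F 1

The twelfth's letter: C down five letter names plus an octave → F.
A perfect twelfth is 19 semitones; 19 semitones down from C3 gives F1.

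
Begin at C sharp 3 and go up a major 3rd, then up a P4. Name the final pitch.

C#3 up a major third → E#3 (4 semitones).
A perfect fourth up from E#3 is A#3.

A sharp 3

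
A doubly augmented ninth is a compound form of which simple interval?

Each octave removed subtracts seven from the number: 9 − 7 = 2.
So a doubly augmented ninth is an octave plus a doubly augmented second. The quality is unchanged.

doubly augmented second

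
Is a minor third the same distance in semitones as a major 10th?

No

A minor third is 3 semitones but a major tenth is 16 semitones — different sizes.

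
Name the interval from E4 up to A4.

perfect 4th

E to A spans four letter names (E-F-G-A), so the interval is some kind of fourth.
The perfect fourth spans 5 semitones, and E4 to A4 is exactly 5 semitones — so this is a perfect fourth.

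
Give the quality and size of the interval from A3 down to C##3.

Descending from A3 to C##3 is the same interval as ascending C##3 to A3.
C to A spans six letter names (C-D-E-F-G-A): a sixth.
A major sixth would be 9 semitones; C##3 to A3 is 7, two semitones narrower, so the interval is diminished.

diminished 6th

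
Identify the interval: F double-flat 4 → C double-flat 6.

F to C spans five letter names (F-G-A-B-C), plus an octave — that makes it a twelfth of some quality.
Counting semitones, Fbb4→Cbb6 is 19, which is the perfect twelfth.
(Equivalently, a compound perfect fifth: a perfect fifth plus an octave.)

perfect twelfth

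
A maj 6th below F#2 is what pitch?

The sixth takes the letter from F down to A.
A major sixth is 9 semitones; 9 semitones down from F#2 gives A1.

A1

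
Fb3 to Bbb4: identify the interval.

perfect eleventh

F to B spans four letter names (F-G-A-B), plus an octave — that makes it an eleventh of some quality.
Counting semitones, Fb3→Bbb4 is 17, which is the perfect eleventh.
(Equivalently, a compound perfect fourth: a perfect fourth plus an octave.)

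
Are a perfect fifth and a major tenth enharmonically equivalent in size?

A perfect fifth is 7 semitones but a major tenth is 16 semitones — different sizes.

No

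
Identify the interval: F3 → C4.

F to C spans five letter names (F-G-A-B-C), so the interval is some kind of fifth.
The perfect fifth spans 7 semitones, and F3 to C4 is exactly 7 semitones — so this is a perfect fifth.

perfect fifth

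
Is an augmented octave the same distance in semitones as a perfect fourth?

No

An augmented octave spans 13 semitones; a perfect fourth spans 5 semitones. They differ by 8.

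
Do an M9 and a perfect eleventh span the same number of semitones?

A major ninth spans 14 semitones; a perfect eleventh spans 17 semitones. They differ by 3.

No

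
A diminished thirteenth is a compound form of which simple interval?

Subtracting seven from the interval number removes an octave: 13 − 7 = 6.
Quality carries through unchanged, so the simple form is a diminished sixth.

d6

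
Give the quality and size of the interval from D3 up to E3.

D to E spans two letter names (D-E), so the interval is some kind of second.
The major second spans 2 semitones, and D3 to E3 is exactly 2 semitones — so this is a major second.

major second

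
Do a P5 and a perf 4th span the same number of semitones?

No

7 semitones (perfect fifth) vs 5 semitones (perfect fourth): not equal.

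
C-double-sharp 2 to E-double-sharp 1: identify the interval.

minor sixth

Descending from C##2 to E##1 is the same interval as ascending E##1 to C##2.
E to C spans six letter names (E-F-G-A-B-C), so the interval is some kind of sixth.
A major sixth would be 9 semitones, but E##1 to C##2 is 8 — one semitone narrower, making it a minor sixth.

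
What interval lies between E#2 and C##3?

E to C spans six letter names (E-F-G-A-B-C): a sixth.
The major sixth spans 9 semitones, and E#2 to C##3 is exactly 9 semitones — so this is a major sixth.

major sixth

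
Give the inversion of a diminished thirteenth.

augmented third

First reduce the compound diminished thirteenth to its simple form, a diminished sixth.
Inverted interval numbers add to nine, so a sixth pairs with a third (6 + 3 = 9).
The quality also flips — diminished becomes augmented — giving an augmented third.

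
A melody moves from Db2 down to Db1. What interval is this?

perfect octave

Descending from Db2 to Db1 is the same interval as ascending Db1 to Db2.
D to D is the same letter name, plus an octave, so the interval is some kind of octave.
Db1 to Db2 is 12 semitones, matching the perfect octave exactly, so the quality is perfect.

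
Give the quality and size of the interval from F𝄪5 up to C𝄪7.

F to C spans five letter names (F-G-A-B-C), plus an octave, so the interval is some kind of twelfth.
The perfect twelfth spans 19 semitones, and F##5 to C##7 is exactly 19 semitones — so this is a perfect twelfth.
(Equivalently, a compound perfect fifth: a perfect fifth plus an octave.)

perfect twelfth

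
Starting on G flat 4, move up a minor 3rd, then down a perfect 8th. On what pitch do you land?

B double-flat 3

Gb4 up a minor third → Bbb4 (3 semitones).
Down a perfect octave from Bbb4: Bbb3 (12 semitones down).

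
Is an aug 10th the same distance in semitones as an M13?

No

17 semitones (augmented tenth) vs 21 semitones (major thirteenth): not equal.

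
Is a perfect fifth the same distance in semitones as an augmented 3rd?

A perfect fifth spans 7 semitones; an augmented third spans 5 semitones. They differ by 2.

No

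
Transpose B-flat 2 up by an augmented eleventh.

Counting four letter names plus an octave up from B lands on E.
An augmented eleventh spans 18 semitones, so from Bb2 the target pitch is E4.

E 4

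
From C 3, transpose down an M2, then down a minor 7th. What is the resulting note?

C 2

A major second down from C3 is Bb2.
Bb2 down a minor seventh → C2 (10 semitones).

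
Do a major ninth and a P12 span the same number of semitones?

No

14 semitones (major ninth) vs 19 semitones (perfect twelfth): not equal.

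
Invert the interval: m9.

major 7th

First reduce the compound minor ninth to its simple form, a minor second.
The rule of nine gives the new number: 9 − 2 = 7, so a second becomes a seventh.
And minor becomes major under inversion, so we get a major seventh.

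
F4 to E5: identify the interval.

M7

F to E spans seven letter names (F-G-A-B-C-D-E), so the interval is some kind of seventh.
The major seventh spans 11 semitones, and F4 to E5 is exactly 11 semitones — so this is a major seventh.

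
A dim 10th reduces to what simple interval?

diminished third

Take out an octave (7 from the number): 10 − 7 = 3.
So a diminished tenth is an octave plus a diminished third. The quality is unchanged.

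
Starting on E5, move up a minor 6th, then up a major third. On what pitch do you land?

E5 up a minor sixth → C6 (8 semitones).
C6 up a major third → E6 (4 semitones).

E6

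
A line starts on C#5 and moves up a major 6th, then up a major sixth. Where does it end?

C#5 up a major sixth → A#5 (9 semitones).
A#5 up a major sixth → F##6 (9 semitones).

F##6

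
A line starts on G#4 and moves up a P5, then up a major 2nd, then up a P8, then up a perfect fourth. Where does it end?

A#6

Up a perfect fifth from G#4: D#5 (7 semitones up).
D#5 up a major second → E#5 (2 semitones).
Up a perfect octave from E#5: E#6 (12 semitones up).
E#6 up a perfect fourth → A#6 (5 semitones).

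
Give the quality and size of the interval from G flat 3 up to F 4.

major seventh

G to F spans seven letter names (G-A-B-C-D-E-F) — that makes it a seventh of some quality.
Gb3 to F4 is 11 semitones, matching the major seventh exactly, so the quality is major.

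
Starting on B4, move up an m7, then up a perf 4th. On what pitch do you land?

D6

B4 up a minor seventh → A5 (10 semitones).
A perfect fourth up from A5 is D6.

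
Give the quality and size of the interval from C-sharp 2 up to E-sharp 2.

major third

C to E spans three letter names (C-D-E) — that makes it a third of some quality.
The major third spans 4 semitones, and C#2 to E#2 is exactly 4 semitones — so this is a major third.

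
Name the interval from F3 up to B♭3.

P4

F to B spans four letter names (F-G-A-B) — that makes it a fourth of some quality.
Counting semitones, F3→Bb3 is 5, which is the perfect fourth.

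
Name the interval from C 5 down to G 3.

perfect 11th

Descending from C5 to G3 is the same interval as ascending G3 to C5.
G to C spans four letter names (G-A-B-C), plus an octave, so the interval is some kind of eleventh.
G3 to C5 is 17 semitones, matching the perfect eleventh exactly, so the quality is perfect.
(Equivalently, a compound perfect fourth: a perfect fourth plus an octave.)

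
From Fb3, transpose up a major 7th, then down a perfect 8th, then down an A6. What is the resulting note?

Gbb2

Up a major seventh from Fb3: Eb4 (11 semitones up).
Down a perfect octave from Eb4: Eb3 (12 semitones down).
Eb3 down an augmented sixth → Gbb2 (10 semitones).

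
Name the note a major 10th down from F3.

Three letters down from F (plus an octave) reaches D.
Moving 16 semitones down from F3 (the size of a major tenth) reaches Db2.

Db2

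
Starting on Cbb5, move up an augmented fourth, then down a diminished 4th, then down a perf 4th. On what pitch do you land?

An augmented fourth up from Cbb5 is Fb5.
Down a diminished fourth from Fb5: C5 (4 semitones down).
Down a perfect fourth from C5: G4 (5 semitones down).

G4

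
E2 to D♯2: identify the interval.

Descending from E2 to D#2 is the same interval as ascending D#2 to E2.
D to E spans two letter names (D-E) — that makes it a second of some quality.
A major second would be 2 semitones, but D#2 to E2 is 1 — one semitone narrower, making it a minor second.

minor second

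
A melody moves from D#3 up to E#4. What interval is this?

D to E spans two letter names (D-E), plus an octave, so the interval is some kind of ninth.
D#3 to E#4 is 14 semitones, matching the major ninth exactly, so the quality is major.
(Equivalently, a compound major second: a major second plus an octave.)

major ninth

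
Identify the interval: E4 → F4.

E to F spans two letter names (E-F): a second.
E4 to F4 is 1 semitone, a half step short of the major second (2), so this is minor.

m2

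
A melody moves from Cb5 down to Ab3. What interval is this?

Descending from Cb5 to Ab3 is the same interval as ascending Ab3 to Cb5.
A to C spans three letter names (A-B-C), plus an octave: a tenth.
Ab3 to Cb5 is 15 semitones, a half step short of the major tenth (16), so this is minor.
(Equivalently, a compound minor third: a minor third plus an octave.)

minor tenth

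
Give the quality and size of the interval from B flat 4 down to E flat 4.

perfect fifth

Descending from Bb4 to Eb4 is the same interval as ascending Eb4 to Bb4.
E to B spans five letter names (E-F-G-A-B), so the interval is some kind of fifth.
Eb4 to Bb4 is 7 semitones, matching the perfect fifth exactly, so the quality is perfect.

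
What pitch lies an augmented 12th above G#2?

D##4

Counting five letter names plus an octave up from G lands on D.
An augmented twelfth spans 20 semitones, so from G#2 the target pitch is D##4.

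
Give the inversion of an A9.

First reduce the compound augmented ninth to its simple form, an augmented second.
Inverted interval numbers add to nine, so a second pairs with a seventh (2 + 7 = 9).
And augmented becomes diminished under inversion, so we get a diminished seventh.

diminished 7th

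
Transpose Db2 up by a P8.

Db3

The letter stays D (same as the start), shifted an octave up.
A perfect octave spans 12 semitones, so from Db2 the target pitch is Db3.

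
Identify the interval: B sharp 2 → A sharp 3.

minor 7th

B to A spans seven letter names (B-C-D-E-F-G-A) — that makes it a seventh of some quality.
B#2 to A#3 is 10 semitones, a half step short of the major seventh (11), so this is minor.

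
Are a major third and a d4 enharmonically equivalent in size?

Both span 4 semitones: a major third and a diminished fourth are the same chromatic distance.

Yes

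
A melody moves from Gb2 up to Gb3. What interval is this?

G to G is the same letter name, plus an octave: an octave.
The perfect octave spans 12 semitones, and Gb2 to Gb3 is exactly 12 semitones — so this is a perfect octave.

P8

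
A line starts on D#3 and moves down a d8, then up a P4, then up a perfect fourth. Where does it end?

C##3

A diminished octave down from D#3 is D##2.
Up a perfect fourth from D##2: G##2 (5 semitones up).
G##2 up a perfect fourth → C##3 (5 semitones).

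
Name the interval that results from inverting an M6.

Inverted interval numbers add to nine, so a sixth pairs with a third (6 + 3 = 9).
Quality inverts too: major becomes minor. That makes the inversion a minor third.

minor 3rd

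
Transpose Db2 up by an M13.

The thirteenth's letter: D up six letter names plus an octave → B.
Moving 21 semitones up from Db2 (the size of a major thirteenth) reaches Bb3.

Bb3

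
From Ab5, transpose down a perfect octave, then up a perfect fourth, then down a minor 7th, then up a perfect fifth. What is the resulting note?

Ab5 down a perfect octave → Ab4 (12 semitones).
A perfect fourth up from Ab4 is Db5.
Db5 down a minor seventh → Eb4 (10 semitones).
Eb4 up a perfect fifth → Bb4 (7 semitones).

Bb4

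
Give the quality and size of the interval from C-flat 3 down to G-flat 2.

P4

Descending from Cb3 to Gb2 is the same interval as ascending Gb2 to Cb3.
G to C spans four letter names (G-A-B-C), so the interval is some kind of fourth.
Counting semitones, Gb2→Cb3 is 5, which is the perfect fourth.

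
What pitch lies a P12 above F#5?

The twelfth's letter: F up five letter names plus an octave → C.
A perfect twelfth is 19 semitones; 19 semitones up from F#5 gives C#7.

C#7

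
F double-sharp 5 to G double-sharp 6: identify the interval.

F to G spans two letter names (F-G), plus an octave — that makes it a ninth of some quality.
Counting semitones, F##5→G##6 is 14, which is the major ninth.
(Equivalently, a compound major second: a major second plus an octave.)

major ninth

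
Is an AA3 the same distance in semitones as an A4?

A doubly augmented third spans 6 semitones, and an augmented fourth also spans 6 semitones — they're enharmonic.

Yes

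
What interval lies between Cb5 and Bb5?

C to B spans seven letter names (C-D-E-F-G-A-B), so the interval is some kind of seventh.
The major seventh spans 11 semitones, and Cb5 to Bb5 is exactly 11 semitones — so this is a major seventh.

M7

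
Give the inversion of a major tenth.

First reduce the compound major tenth to its simple form, a major third.
Inverted interval numbers add to nine, so a third pairs with a sixth (3 + 6 = 9).
Quality inverts too: major becomes minor. That makes the inversion a minor sixth.

m6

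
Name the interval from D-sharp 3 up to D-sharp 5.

D to D is the same letter name, plus 2 octaves, so the interval is some kind of fifteenth.
D#3 to D#5 is 24 semitones, matching the perfect fifteenth exactly, so the quality is perfect.
(Equivalently, a compound perfect octave: a perfect octave plus an octave.)

perfect fifteenth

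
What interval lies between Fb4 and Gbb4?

minor 2nd

F to G spans two letter names (F-G): a second.
At 1 semitone, Fb4→Gbb4 falls one short of a major second: minor.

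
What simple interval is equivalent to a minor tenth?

minor 3rd

Subtracting seven from the interval number removes an octave: 10 − 7 = 3.
So a minor tenth is an octave plus a minor third. The quality is unchanged.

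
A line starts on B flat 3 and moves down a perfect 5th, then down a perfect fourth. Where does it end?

A perfect fifth down from Bb3 is Eb3.
A perfect fourth down from Eb3 is Bb2.

B flat 2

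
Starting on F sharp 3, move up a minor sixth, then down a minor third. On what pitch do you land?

A minor sixth up from F#3 is D4.
A minor third down from D4 is B3.

B 3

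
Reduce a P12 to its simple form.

Subtracting seven from the interval number removes an octave: 12 − 7 = 5.
So a perfect twelfth is an octave plus a perfect fifth. The quality is unchanged.

perfect fifth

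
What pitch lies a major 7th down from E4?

F3

Counting seven letter names down from E lands on F.
A major seventh spans 11 semitones, so from E4 the target pitch is F3.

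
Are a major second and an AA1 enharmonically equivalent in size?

Yes

Both span 2 semitones: a major second and a doubly augmented unison are the same chromatic distance.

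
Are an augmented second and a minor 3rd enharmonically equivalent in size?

An augmented second = 3 semitones = a minor third; enharmonically equal.

Yes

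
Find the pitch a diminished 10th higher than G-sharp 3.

The tenth's letter: G up three letter names plus an octave → B.
Moving 14 semitones up from G#3 (the size of a diminished tenth) reaches Bb4.

B-flat 4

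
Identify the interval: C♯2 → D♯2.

major second

C to D spans two letter names (C-D) — that makes it a second of some quality.
C#2 to D#2 is 2 semitones, matching the major second exactly, so the quality is major.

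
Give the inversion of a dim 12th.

First reduce the compound diminished twelfth to its simple form, a diminished fifth.
Inverted interval numbers add to nine, so a fifth pairs with a fourth (5 + 4 = 9).
And diminished becomes augmented under inversion, so we get an augmented fourth.

augmented 4th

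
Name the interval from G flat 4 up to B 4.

G to B spans three letter names (G-A-B): a third.
Gb4 to B4 spans 5 semitones — one semitone wider than the major third (4) — giving an augmented third.

augmented third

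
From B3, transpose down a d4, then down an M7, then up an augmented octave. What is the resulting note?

Down a diminished fourth from B3: F##3 (4 semitones down).
A major seventh down from F##3 is G#2.
G#2 up an augmented octave → G##3 (13 semitones).

G##3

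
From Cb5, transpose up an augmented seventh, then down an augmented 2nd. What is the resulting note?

Ab5

Cb5 up an augmented seventh → B5 (12 semitones).
B5 down an augmented second → Ab5 (3 semitones).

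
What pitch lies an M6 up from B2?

Six letter names up from B: G.
Moving 9 semitones up from B2 (the size of a major sixth) reaches G#3.

G#3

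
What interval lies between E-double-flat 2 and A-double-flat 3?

P11

E to A spans four letter names (E-F-G-A), plus an octave: an eleventh.
Ebb2 to Abb3 is 17 semitones, matching the perfect eleventh exactly, so the quality is perfect.
(Equivalently, a compound perfect fourth: a perfect fourth plus an octave.)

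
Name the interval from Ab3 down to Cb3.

Descending from Ab3 to Cb3 is the same interval as ascending Cb3 to Ab3.
C to A spans six letter names (C-D-E-F-G-A) — that makes it a sixth of some quality.
Counting semitones, Cb3→Ab3 is 9, which is the major sixth.

major sixth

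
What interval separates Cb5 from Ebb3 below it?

M13

Descending from Cb5 to Ebb3 is the same interval as ascending Ebb3 to Cb5.
E to C spans six letter names (E-F-G-A-B-C), plus an octave: a thirteenth.
Ebb3 to Cb5 is 21 semitones, matching the major thirteenth exactly, so the quality is major.
(Equivalently, a compound major sixth: a major sixth plus an octave.)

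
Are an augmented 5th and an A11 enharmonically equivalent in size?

An augmented fifth is 8 semitones but an augmented eleventh is 18 semitones — different sizes.

No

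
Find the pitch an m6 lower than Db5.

The sixth takes the letter from D down to F.
A minor sixth is 8 semitones; 8 semitones down from Db5 gives F4.

F4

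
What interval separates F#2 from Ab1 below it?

Descending from F#2 to Ab1 is the same interval as ascending Ab1 to F#2.
A to F spans six letter names (A-B-C-D-E-F), so the interval is some kind of sixth.
Ab1 to F#2 spans 10 semitones — one semitone wider than the major sixth (9) — giving an augmented sixth.

A6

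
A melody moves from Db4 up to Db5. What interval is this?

perfect octave

D to D is the same letter name, plus an octave: an octave.
Counting semitones, Db4→Db5 is 12, which is the perfect octave.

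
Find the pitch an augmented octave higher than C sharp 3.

An octave keeps the letter name C, an octave up from C.
An augmented octave spans 13 semitones, so from C#3 the target pitch is C##4.

C double-sharp 4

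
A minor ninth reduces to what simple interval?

minor second

Each octave removed subtracts seven from the number: 9 − 7 = 2.
Quality carries through unchanged, so the simple form is a minor second.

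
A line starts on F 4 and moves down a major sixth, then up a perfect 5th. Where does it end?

E flat 4

A major sixth down from F4 is Ab3.
A perfect fifth up from Ab3 is Eb4.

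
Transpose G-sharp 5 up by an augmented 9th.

A-double-sharp 6

Two letters up from G (plus an octave) reaches A.
An augmented ninth spans 15 semitones, so from G#5 the target pitch is A##6.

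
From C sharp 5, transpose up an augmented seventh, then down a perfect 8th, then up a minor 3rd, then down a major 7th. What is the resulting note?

An augmented seventh up from C#5 is B##5.
Down a perfect octave from B##5: B##4 (12 semitones down).
Up a minor third from B##4: D##5 (3 semitones up).
D##5 down a major seventh → E#4 (11 semitones).

E sharp 4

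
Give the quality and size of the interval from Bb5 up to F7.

B to F spans five letter names (B-C-D-E-F), plus an octave, so the interval is some kind of twelfth.
Bb5 to F7 is 19 semitones, matching the perfect twelfth exactly, so the quality is perfect.
(Equivalently, a compound perfect fifth: a perfect fifth plus an octave.)

perfect 12th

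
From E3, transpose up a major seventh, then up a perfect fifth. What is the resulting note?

A major seventh up from E3 is D#4.
D#4 up a perfect fifth → A#4 (7 semitones).

A#4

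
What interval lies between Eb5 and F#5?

A2

E to F spans two letter names (E-F): a second.
Eb5 to F#5 spans 3 semitones — one semitone wider than the major second (2) — giving an augmented second.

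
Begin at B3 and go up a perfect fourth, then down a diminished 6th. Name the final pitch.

A perfect fourth up from B3 is E4.
Down a diminished sixth from E4: G##3 (7 semitones down).

G##3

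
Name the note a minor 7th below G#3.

Seven letter names down from G: A.
A minor seventh is 10 semitones; 10 semitones down from G#3 gives A#2.

A#2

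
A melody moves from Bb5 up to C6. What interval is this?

B to C spans two letter names (B-C): a second.
The major second spans 2 semitones, and Bb5 to C6 is exactly 2 semitones — so this is a major second.

M2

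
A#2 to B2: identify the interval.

A to B spans two letter names (A-B): a second.
At 1 semitone, A#2→B2 falls one short of a major second: minor.

minor 2nd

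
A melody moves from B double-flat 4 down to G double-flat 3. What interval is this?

major tenth

Descending from Bbb4 to Gbb3 is the same interval as ascending Gbb3 to Bbb4.
G to B spans three letter names (G-A-B), plus an octave, so the interval is some kind of tenth.
Counting semitones, Gbb3→Bbb4 is 16, which is the major tenth.
(Equivalently, a compound major third: a major third plus an octave.)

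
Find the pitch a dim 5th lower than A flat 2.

Five letter names down from A: D.
A diminished fifth spans 6 semitones, so from Ab2 the target pitch is D2.

D 2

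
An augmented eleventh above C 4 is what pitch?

F sharp 5

Four letters up from C (plus an octave) reaches F.
Moving 18 semitones up from C4 (the size of an augmented eleventh) reaches F#5.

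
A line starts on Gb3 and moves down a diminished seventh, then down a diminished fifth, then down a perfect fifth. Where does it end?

Gb3 down a diminished seventh → A2 (9 semitones).
A diminished fifth down from A2 is D#2.
A perfect fifth down from D#2 is G#1.

G#1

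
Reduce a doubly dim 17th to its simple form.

dd3

Subtracting seven from the interval number removes an octave: 17 − 14 = 3.
That makes a doubly diminished seventeenth a compound doubly diminished third — 2 octaves plus a doubly diminished third.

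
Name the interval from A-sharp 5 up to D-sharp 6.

A to D spans four letter names (A-B-C-D): a fourth.
The perfect fourth spans 5 semitones, and A#5 to D#6 is exactly 5 semitones — so this is a perfect fourth.

perfect fourth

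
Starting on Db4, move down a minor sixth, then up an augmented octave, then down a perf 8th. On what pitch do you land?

A minor sixth down from Db4 is F3.
F3 up an augmented octave → F#4 (13 semitones).
A perfect octave down from F#4 is F#3.

F#3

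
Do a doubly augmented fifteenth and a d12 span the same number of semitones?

A doubly augmented fifteenth spans 26 semitones; a diminished twelfth spans 18 semitones. They differ by 8.

No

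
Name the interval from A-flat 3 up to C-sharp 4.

augmented 3rd

A to C spans three letter names (A-B-C): a third.
The major third is 4 semitones; here we have 5, one semitone wider: augmented.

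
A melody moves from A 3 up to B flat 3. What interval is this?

minor second

A to B spans two letter names (A-B), so the interval is some kind of second.
At 1 semitone, A3→Bb3 falls one short of a major second: minor.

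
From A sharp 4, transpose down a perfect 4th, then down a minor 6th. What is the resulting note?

G double-sharp 3

A#4 down a perfect fourth → E#4 (5 semitones).
A minor sixth down from E#4 is G##3.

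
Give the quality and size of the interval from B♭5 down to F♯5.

diminished fourth

Descending from Bb5 to F#5 is the same interval as ascending F#5 to Bb5.
F to B spans four letter names (F-G-A-B) — that makes it a fourth of some quality.
The perfect fourth is 5 semitones; here we have 4, one semitone narrower: diminished.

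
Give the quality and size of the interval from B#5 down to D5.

augmented sixth

Descending from B#5 to D5 is the same interval as ascending D5 to B#5.
D to B spans six letter names (D-E-F-G-A-B): a sixth.
D5 to B#5 spans 10 semitones — one semitone wider than the major sixth (9) — giving an augmented sixth.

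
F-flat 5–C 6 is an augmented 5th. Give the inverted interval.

Interval numbers invert to sum to nine: 5 + 4 = 9, so a fifth inverts to a fourth.
And augmented becomes diminished under inversion, so we get a diminished fourth.

diminished fourth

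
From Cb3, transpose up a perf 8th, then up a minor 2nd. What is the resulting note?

Dbb4

Up a perfect octave from Cb3: Cb4 (12 semitones up).
A minor second up from Cb4 is Dbb4.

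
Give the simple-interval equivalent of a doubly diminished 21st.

Each octave removed subtracts seven from the number: 21 − 14 = 7.
Quality carries through unchanged, so the simple form is a doubly diminished seventh.

doubly diminished 7th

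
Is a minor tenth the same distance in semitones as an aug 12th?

A minor tenth spans 15 semitones; an augmented twelfth spans 20 semitones. They differ by 5.

No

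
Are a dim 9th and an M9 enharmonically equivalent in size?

No

A diminished ninth is 12 semitones but a major ninth is 14 semitones — different sizes.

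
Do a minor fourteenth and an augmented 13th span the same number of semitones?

A minor fourteenth = 22 semitones = an augmented thirteenth; enharmonically equal.

Yes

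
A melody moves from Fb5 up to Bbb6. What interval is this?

perfect eleventh

F to B spans four letter names (F-G-A-B), plus an octave — that makes it an eleventh of some quality.
Fb5 to Bbb6 is 17 semitones, matching the perfect eleventh exactly, so the quality is perfect.
(Equivalently, a compound perfect fourth: a perfect fourth plus an octave.)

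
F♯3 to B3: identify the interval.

F to B spans four letter names (F-G-A-B), so the interval is some kind of fourth.
The perfect fourth spans 5 semitones, and F#3 to B3 is exactly 5 semitones — so this is a perfect fourth.

perfect fourth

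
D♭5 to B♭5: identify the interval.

major sixth

D to B spans six letter names (D-E-F-G-A-B): a sixth.
Db5 to Bb5 is 9 semitones, matching the major sixth exactly, so the quality is major.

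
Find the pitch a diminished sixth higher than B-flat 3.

G-double-flat 4

Six letter names up from B: G.
A diminished sixth is 7 semitones; 7 semitones up from Bb3 gives Gbb4.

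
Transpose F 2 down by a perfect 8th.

An octave keeps the letter name F, an octave down from F.
A perfect octave spans 12 semitones, so from F2 the target pitch is F1.

F 1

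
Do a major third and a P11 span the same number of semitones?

No

A major third is 4 semitones but a perfect eleventh is 17 semitones — different sizes.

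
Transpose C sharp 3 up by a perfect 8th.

The letter stays C (same as the start), shifted an octave up.
Moving 12 semitones up from C#3 (the size of a perfect octave) reaches C#4.

C sharp 4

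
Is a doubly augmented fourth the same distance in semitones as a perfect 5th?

A doubly augmented fourth = 7 semitones = a perfect fifth; enharmonically equal.

Yes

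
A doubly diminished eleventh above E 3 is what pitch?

A double-flat 4

Counting four letter names plus an octave up from E lands on A.
Moving 15 semitones up from E3 (the size of a doubly diminished eleventh) reaches Abb4.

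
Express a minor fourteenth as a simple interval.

minor 7th

Subtracting seven from the interval number removes an octave: 14 − 7 = 7.
So a minor fourteenth is an octave plus a minor seventh. The quality is unchanged.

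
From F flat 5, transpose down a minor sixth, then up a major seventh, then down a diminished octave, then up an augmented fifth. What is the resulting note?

Fb5 down a minor sixth → Ab4 (8 semitones).
Ab4 up a major seventh → G5 (11 semitones).
A diminished octave down from G5 is G#4.
G#4 up an augmented fifth → D##5 (8 semitones).

D double-sharp 5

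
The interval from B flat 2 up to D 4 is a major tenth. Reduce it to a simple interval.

Subtracting seven from the interval number removes an octave: 10 − 7 = 3.
That makes a major tenth a compound major third — an octave plus a major third.

major 3rd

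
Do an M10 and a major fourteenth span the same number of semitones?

No

16 semitones (major tenth) vs 23 semitones (major fourteenth): not equal.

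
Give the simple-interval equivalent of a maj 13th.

major sixth

Subtracting seven from the interval number removes an octave: 13 − 7 = 6.
That makes a major thirteenth a compound major sixth — an octave plus a major sixth.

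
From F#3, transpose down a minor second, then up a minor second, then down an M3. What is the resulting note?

Down a minor second from F#3: E#3 (1 semitone down).
Up a minor second from E#3: F#3 (1 semitone up).
F#3 down a major third → D3 (4 semitones).

D3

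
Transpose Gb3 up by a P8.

For an octave the letter name doesn't change: still G, an octave up.
A perfect octave is 12 semitones; 12 semitones up from Gb3 gives Gb4.

Gb4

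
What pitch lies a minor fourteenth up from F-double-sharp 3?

E-sharp 5

The fourteenth's letter: F up seven letter names plus an octave → E.
Moving 22 semitones up from F##3 (the size of a minor fourteenth) reaches E#5.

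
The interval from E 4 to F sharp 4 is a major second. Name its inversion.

The rule of nine gives the new number: 9 − 2 = 7, so a second becomes a seventh.
The quality also flips — major becomes minor — giving a minor seventh.

minor 7th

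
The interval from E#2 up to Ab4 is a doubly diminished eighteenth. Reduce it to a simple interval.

Each octave removed subtracts seven from the number: 18 − 14 = 4.
That makes a doubly diminished eighteenth a compound doubly diminished fourth — 2 octaves plus a doubly diminished fourth.

doubly diminished 4th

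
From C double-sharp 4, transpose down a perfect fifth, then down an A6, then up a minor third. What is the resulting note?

C 3

Down a perfect fifth from C##4: F##3 (7 semitones down).
Down an augmented sixth from F##3: A2 (10 semitones down).
A2 up a minor third → C3 (3 semitones).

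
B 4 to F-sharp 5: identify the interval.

perfect 5th

B to F spans five letter names (B-C-D-E-F) — that makes it a fifth of some quality.
The perfect fifth spans 7 semitones, and B4 to F#5 is exactly 7 semitones — so this is a perfect fifth.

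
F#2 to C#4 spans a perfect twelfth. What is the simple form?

Each octave removed subtracts seven from the number: 12 − 7 = 5.
So a perfect twelfth is an octave plus a perfect fifth. The quality is unchanged.

P5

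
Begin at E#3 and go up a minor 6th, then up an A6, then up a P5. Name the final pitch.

A minor sixth up from E#3 is C#4.
An augmented sixth up from C#4 is A##4.
A perfect fifth up from A##4 is E##5.

E##5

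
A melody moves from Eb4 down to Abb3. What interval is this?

augmented fifth

Descending from Eb4 to Abb3 is the same interval as ascending Abb3 to Eb4.
A to E spans five letter names (A-B-C-D-E), so the interval is some kind of fifth.
A perfect fifth would be 7 semitones; Abb3 to Eb4 is 8, one semitone wider, so the interval is augmented.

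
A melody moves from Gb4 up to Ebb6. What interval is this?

minor thirteenth

G to E spans six letter names (G-A-B-C-D-E), plus an octave — that makes it a thirteenth of some quality.
Gb4 to Ebb6 is 20 semitones, a half step short of the major thirteenth (21), so this is minor.
(Equivalently, a compound minor sixth: a minor sixth plus an octave.)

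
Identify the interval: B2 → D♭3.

B to D spans three letter names (B-C-D) — that makes it a third of some quality.
The major third is 4 semitones; here we have 2, two semitones narrower: diminished.

diminished third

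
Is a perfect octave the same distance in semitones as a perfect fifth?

No

A perfect octave spans 12 semitones; a perfect fifth spans 7 semitones. They differ by 5.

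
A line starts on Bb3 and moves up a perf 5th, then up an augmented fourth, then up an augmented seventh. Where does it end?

A##5

Bb3 up a perfect fifth → F4 (7 semitones).
F4 up an augmented fourth → B4 (6 semitones).
Up an augmented seventh from B4: A##5 (12 semitones up).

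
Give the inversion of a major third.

The rule of nine gives the new number: 9 − 3 = 6, so a third becomes a sixth.
The quality also flips — major becomes minor — giving a minor sixth.

minor 6th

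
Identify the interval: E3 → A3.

E to A spans four letter names (E-F-G-A): a fourth.
The perfect fourth spans 5 semitones, and E3 to A3 is exactly 5 semitones — so this is a perfect fourth.

perfect 4th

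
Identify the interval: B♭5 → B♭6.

perfect octave

B to B is the same letter name, plus an octave, so the interval is some kind of octave.
Counting semitones, Bb5→Bb6 is 12, which is the perfect octave.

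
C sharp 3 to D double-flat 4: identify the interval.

C to D spans two letter names (C-D), plus an octave: a ninth.
C#3 to Dbb4 spans 11 semitones — three semitones narrower than the major ninth (14) — giving a doubly diminished ninth.

doubly diminished 9th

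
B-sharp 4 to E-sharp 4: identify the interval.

Descending from B#4 to E#4 is the same interval as ascending E#4 to B#4.
E to B spans five letter names (E-F-G-A-B) — that makes it a fifth of some quality.
E#4 to B#4 is 7 semitones, matching the perfect fifth exactly, so the quality is perfect.

P5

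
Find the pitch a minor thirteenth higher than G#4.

Six letters up from G (plus an octave) reaches E.
Moving 20 semitones up from G#4 (the size of a minor thirteenth) reaches E6.

E6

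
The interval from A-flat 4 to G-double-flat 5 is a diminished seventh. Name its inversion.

The rule of nine gives the new number: 9 − 7 = 2, so a seventh becomes a second.
And diminished becomes augmented under inversion, so we get an augmented second.

augmented second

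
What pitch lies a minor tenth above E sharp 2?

G sharp 3

Counting three letter names plus an octave up from E lands on G.
A minor tenth is 15 semitones; 15 semitones up from E#2 gives G#3.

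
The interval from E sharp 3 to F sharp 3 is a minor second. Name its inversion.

The rule of nine gives the new number: 9 − 2 = 7, so a second becomes a seventh.
The quality also flips — minor becomes major — giving a major seventh.

major seventh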